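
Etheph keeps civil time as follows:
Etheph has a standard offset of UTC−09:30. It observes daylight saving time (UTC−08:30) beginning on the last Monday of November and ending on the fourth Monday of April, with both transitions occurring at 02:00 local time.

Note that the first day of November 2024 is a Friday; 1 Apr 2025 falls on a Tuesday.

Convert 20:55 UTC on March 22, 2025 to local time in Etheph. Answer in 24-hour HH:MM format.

1 November 2024 is a Friday, so Mondays fall on 4, 11, 18, 25; the last is November 25.
1 April 2025 is a Tuesday, so the first Monday is April 7 and the fourth is April 28.
At the standard offset (UTC−09:30), 20:55 UTC − 9h30m = 11:25 Etheph standard time.
The standard-time date in Etheph, March 22, 2025, falls between 25 November 2024 and 28 April 2025, so daylight saving is in effect and Etheph is at UTC−08:30.
20:55 UTC − 8h30m = 12:25 local.

12:25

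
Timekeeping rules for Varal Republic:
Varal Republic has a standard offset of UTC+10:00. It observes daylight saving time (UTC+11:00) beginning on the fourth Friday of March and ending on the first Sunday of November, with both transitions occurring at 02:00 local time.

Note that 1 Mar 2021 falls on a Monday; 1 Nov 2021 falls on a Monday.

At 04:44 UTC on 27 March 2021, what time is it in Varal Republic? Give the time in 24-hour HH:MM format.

15:44

1 March 2021 is a Monday, so the first Friday is March 5 and the fourth is March 26.
1 November 2021 is a Monday, so the first Sunday is November 7.
At the standard offset (UTC+10:00), 04:44 UTC + 10h = 14:44 Varal Republic standard time.
The standard-time date in Varal Republic, 27 March 2021, falls between 26 March and 7 November, so daylight saving is in effect and Varal Republic is at UTC+11:00.
04:44 UTC + 11h = 15:44 local.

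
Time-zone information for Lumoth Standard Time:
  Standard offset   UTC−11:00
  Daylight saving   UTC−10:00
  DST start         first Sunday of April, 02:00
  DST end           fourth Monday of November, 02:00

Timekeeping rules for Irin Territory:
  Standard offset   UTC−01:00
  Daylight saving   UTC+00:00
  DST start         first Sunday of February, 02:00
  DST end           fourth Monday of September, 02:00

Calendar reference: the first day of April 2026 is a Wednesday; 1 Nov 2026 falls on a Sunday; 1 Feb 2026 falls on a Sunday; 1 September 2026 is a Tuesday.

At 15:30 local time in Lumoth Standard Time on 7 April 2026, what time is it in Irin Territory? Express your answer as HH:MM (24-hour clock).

01:30

1 April 2026 is a Wednesday, so the first Sunday is April 5.
1 November 2026 is a Sunday, so the first Monday is November 2 and the fourth is November 23.
7 April 2026 lies within the daylight-saving period (5 April – 23 November), so Lumoth Standard Time is on daylight time, UTC−10:00.
15:30 Lumoth Standard Time + 10h = 01:30 UTC (rolling into the next day, 8 April 2026).
1 February 2026 is a Sunday, so the first Sunday is February 1.
1 September 2026 is a Tuesday, so the first Monday is September 7 and the fourth is September 28.
At the standard offset (UTC−01:00), 01:30 UTC − 1h = 00:30 Irin Territory standard time.
The standard-time date in Irin Territory, 8 April 2026, falls between 1 February and 28 September, so daylight saving is in effect and Irin Territory is at UTC+00:00.
01:30 UTC + 0h = 01:30 Irin Territory.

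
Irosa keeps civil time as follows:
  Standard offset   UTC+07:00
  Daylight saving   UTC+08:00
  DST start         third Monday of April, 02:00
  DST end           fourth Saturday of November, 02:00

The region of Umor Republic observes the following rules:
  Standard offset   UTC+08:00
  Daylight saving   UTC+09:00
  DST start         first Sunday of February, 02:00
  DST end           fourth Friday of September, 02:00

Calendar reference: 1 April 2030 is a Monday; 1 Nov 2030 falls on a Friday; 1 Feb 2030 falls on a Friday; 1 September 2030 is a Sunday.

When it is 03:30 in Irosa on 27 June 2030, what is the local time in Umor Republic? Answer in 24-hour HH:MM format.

1 April 2030 is a Monday, so the first Monday is April 1 and the third is April 15.
1 November 2030 is a Friday, so the first Saturday is November 2 and the fourth is November 23.
Daylight saving runs 15 April – 23 November; 27 June 2030 is inside that window, so Irosa is at UTC+08:00.
03:30 Irosa − 8h = 19:30 UTC (rolling into the previous day, 26 June 2030).
1 February 2030 is a Friday, so the first Sunday is February 3.
1 September 2030 is a Sunday, so the first Friday is September 6 and the fourth is September 27.
At the standard offset (UTC+08:00), 19:30 UTC + 8h = 03:30 Umor Republic standard time (rolling into the next day, 27 June 2030).
The standard-time date in Umor Republic, 27 June 2030, lies within the daylight-saving period (3 February – 27 September), so Umor Republic is on daylight time, UTC+09:00.
19:30 UTC + 9h = 04:30 Umor Republic (rolling into the next day, 27 June 2030).

04:30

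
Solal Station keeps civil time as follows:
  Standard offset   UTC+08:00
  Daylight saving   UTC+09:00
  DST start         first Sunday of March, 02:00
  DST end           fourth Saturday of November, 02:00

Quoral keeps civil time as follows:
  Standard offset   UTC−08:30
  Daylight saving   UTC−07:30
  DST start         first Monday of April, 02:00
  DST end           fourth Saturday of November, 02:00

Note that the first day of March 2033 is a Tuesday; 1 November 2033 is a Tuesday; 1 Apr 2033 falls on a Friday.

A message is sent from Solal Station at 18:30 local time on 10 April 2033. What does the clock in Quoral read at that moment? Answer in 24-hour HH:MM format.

02:00

1 March 2033 is a Tuesday, so the first Sunday is March 6.
1 November 2033 is a Tuesday, so the first Saturday is November 5 and the fourth is November 26.
Daylight saving runs 6 March – 26 November; 10 April 2033 is inside that window, so Solal Station is at UTC+09:00.
18:30 Solal Station − 9h = 09:30 UTC.
1 April 2033 is a Friday, so the first Monday is April 4.
1 November 2033 is a Tuesday, so the first Saturday is November 5 and the fourth is November 26.
At the standard offset (UTC−08:30), 09:30 UTC − 8h30m = 01:00 Quoral standard time.
The standard-time date in Quoral, 10 April 2033, falls between 4 April and 26 November, so daylight saving is in effect and Quoral is at UTC−07:30.
09:30 UTC − 7h30m = 02:00 Quoral.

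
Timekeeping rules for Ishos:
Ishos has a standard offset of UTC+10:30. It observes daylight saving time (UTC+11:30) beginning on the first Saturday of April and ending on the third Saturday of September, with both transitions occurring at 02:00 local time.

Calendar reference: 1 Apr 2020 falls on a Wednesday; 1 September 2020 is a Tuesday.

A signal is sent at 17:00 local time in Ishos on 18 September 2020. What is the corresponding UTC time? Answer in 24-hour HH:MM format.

05:30

1 April 2020 is a Wednesday, so the first Saturday is April 4.
1 September 2020 is a Tuesday, so the first Saturday is September 5 and the third is September 19.
Daylight saving runs 4 April – 19 September; 18 September 2020 is inside that window, so Ishos is at UTC+11:30.
17:00 local − 11h30m = 05:30 UTC.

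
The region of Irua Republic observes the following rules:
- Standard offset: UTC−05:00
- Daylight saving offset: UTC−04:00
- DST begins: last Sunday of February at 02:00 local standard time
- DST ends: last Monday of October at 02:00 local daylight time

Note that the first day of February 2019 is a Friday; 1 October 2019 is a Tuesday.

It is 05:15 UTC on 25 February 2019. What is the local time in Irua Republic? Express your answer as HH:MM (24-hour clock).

01:15

1 February 2019 is a Friday, so Sundays fall on 3, 10, 17, 24; the last is February 24.
1 October 2019 is a Tuesday, so Mondays fall on 7, 14, 21, 28; the last is October 28.
At the standard offset (UTC−05:00), 05:15 UTC − 5h = 00:15 Irua Republic standard time.
The standard-time date in Irua Republic, 25 February 2019, falls between 24 February and 28 October, so daylight saving is in effect and Irua Republic is at UTC−04:00.
05:15 UTC − 4h = 01:15 local.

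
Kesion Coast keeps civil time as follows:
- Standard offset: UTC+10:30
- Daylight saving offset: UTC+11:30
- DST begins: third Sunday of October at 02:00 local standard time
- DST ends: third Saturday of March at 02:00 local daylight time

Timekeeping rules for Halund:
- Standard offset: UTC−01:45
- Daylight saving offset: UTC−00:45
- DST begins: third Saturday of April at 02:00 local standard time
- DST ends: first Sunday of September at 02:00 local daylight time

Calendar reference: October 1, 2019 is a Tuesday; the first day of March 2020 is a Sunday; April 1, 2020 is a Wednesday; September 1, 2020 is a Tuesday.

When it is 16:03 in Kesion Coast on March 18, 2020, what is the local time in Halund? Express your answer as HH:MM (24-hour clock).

1 October 2019 is a Tuesday, so the first Sunday is October 6 and the third is October 20.
1 March 2020 is a Sunday, so the first Saturday is March 7 and the third is March 21.
March 18, 2020 lies within the daylight-saving period (20 October 2019 – 21 March 2020), so Kesion Coast is on daylight time, UTC+11:30.
16:03 Kesion Coast − 11h30m = 04:33 UTC.
1 April 2020 is a Wednesday, so the first Saturday is April 4 and the third is April 18.
1 September 2020 is a Tuesday, so the first Sunday is September 6.
At the standard offset (UTC−01:45), 04:33 UTC − 1h45m = 02:48 Halund standard time.
The standard-time date in Halund, March 18, 2020, is outside the daylight-saving period (18 April – 6 September), so Halund is on standard time, UTC−01:45.
04:33 UTC − 1h45m = 02:48 Halund.

02:48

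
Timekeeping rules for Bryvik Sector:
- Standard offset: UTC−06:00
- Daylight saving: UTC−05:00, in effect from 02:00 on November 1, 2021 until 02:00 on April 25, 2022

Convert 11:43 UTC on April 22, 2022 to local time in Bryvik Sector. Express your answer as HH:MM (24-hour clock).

At the standard offset (UTC−06:00), 11:43 UTC − 6h = 05:43 Bryvik Sector standard time.
Daylight saving runs 1 November 2021 – 25 April 2022; the standard-time date in Bryvik Sector, April 22, 2022, is inside that window, so Bryvik Sector is at UTC−05:00.
11:43 UTC − 5h = 06:43 local.

06:43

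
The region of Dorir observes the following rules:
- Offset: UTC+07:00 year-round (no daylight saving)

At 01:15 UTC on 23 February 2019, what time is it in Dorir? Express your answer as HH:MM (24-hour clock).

08:15

Dorir has no daylight saving, so its offset is UTC+07:00 year-round.
01:15 UTC + 7h = 08:15 local.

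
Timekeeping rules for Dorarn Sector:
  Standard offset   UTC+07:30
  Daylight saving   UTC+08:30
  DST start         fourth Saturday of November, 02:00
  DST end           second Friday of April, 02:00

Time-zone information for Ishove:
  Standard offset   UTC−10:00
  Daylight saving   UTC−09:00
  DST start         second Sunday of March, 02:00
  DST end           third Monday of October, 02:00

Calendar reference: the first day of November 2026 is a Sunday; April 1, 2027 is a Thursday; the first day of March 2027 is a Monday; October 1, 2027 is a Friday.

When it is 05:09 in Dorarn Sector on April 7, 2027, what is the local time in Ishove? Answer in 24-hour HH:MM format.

1 November 2026 is a Sunday, so the first Saturday is November 7 and the fourth is November 28.
1 April 2027 is a Thursday, so the first Friday is April 2 and the second is April 9.
Daylight saving runs 28 November 2026 – 9 April 2027; April 7, 2027 is inside that window, so Dorarn Sector is at UTC+08:30.
05:09 Dorarn Sector − 8h30m = 20:39 UTC (rolling into the previous day, 6 April 2027).
1 March 2027 is a Monday, so the first Sunday is March 7 and the second is March 14.
1 October 2027 is a Friday, so the first Monday is October 4 and the third is October 18.
At the standard offset (UTC−10:00), 20:39 UTC − 10h = 10:39 Ishove standard time.
The standard-time date in Ishove, April 6, 2027, falls between 14 March and 18 October, so daylight saving is in effect and Ishove is at UTC−09:00.
20:39 UTC − 9h = 11:39 Ishove.

11:39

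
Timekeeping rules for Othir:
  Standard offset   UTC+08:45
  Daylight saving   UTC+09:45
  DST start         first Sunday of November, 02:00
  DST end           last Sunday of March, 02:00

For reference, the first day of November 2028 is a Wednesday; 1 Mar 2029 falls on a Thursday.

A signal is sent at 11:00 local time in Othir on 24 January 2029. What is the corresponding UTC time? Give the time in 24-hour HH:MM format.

1 November 2028 is a Wednesday, so the first Sunday is November 5.
1 March 2029 is a Thursday, so Sundays fall on 4, 11, 18, 25; the last is March 25.
Daylight saving runs 5 November 2028 – 25 March 2029; 24 January 2029 is inside that window, so Othir is at UTC+09:45.
11:00 local − 9h45m = 01:15 UTC.

01:15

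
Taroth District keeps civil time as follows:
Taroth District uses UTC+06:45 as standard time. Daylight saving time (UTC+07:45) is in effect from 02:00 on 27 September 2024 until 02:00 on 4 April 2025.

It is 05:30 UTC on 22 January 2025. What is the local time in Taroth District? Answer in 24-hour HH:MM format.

At the standard offset (UTC+06:45), 05:30 UTC + 6h45m = 12:15 Taroth District standard time.
The standard-time date in Taroth District, 22 January 2025, lies within the daylight-saving period (27 September 2024 – 4 April 2025), so Taroth District is on daylight time, UTC+07:45.
05:30 UTC + 7h45m = 13:15 local.

13:15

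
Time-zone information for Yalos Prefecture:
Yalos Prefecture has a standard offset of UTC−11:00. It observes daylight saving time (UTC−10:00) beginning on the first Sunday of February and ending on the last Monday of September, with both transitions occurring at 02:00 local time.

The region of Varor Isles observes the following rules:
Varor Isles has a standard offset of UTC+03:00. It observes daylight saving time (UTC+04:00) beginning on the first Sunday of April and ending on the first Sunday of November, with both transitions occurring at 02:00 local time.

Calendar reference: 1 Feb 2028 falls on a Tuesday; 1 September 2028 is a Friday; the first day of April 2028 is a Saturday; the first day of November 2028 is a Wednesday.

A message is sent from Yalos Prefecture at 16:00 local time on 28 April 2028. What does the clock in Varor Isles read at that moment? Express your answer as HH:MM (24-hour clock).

06:00

1 February 2028 is a Tuesday, so the first Sunday is February 6.
1 September 2028 is a Friday, so Mondays fall on 4, 11, 18, 25; the last is September 25.
28 April 2028 falls between 6 February and 25 September, so daylight saving is in effect and Yalos Prefecture is at UTC−10:00.
16:00 Yalos Prefecture + 10h = 02:00 UTC (rolling into the next day, 29 April 2028).
1 April 2028 is a Saturday, so the first Sunday is April 2.
1 November 2028 is a Wednesday, so the first Sunday is November 5.
At the standard offset (UTC+03:00), 02:00 UTC + 3h = 05:00 Varor Isles standard time.
The standard-time date in Varor Isles, 29 April 2028, lies within the daylight-saving period (2 April – 5 November), so Varor Isles is on daylight time, UTC+04:00.
02:00 UTC + 4h = 06:00 Varor Isles.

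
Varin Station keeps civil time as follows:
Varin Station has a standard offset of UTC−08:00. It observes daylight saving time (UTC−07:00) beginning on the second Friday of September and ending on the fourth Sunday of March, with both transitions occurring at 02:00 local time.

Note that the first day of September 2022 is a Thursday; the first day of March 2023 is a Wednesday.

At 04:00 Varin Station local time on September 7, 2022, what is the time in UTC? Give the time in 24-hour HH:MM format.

12:00

1 September 2022 is a Thursday, so the first Friday is September 2 and the second is September 9.
1 March 2023 is a Wednesday, so the first Sunday is March 5 and the fourth is March 26.
September 7, 2022 does not fall between 9 September 2022 and 26 March 2023, so daylight saving is not in effect and Varin Station is at UTC−08:00.
04:00 local + 8h = 12:00 UTC.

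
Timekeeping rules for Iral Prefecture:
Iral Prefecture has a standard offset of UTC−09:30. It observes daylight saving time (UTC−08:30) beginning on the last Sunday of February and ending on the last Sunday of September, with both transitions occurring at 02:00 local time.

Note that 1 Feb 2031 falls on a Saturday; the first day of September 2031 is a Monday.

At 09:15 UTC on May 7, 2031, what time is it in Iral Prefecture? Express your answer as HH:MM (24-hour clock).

1 February 2031 is a Saturday, so Sundays fall on 2, 9, 16, 23; the last is February 23.
1 September 2031 is a Monday, so Sundays fall on 7, 14, 21, 28; the last is September 28.
At the standard offset (UTC−09:30), 09:15 UTC − 9h30m = 23:45 Iral Prefecture standard time (rolling into the previous day, 6 May 2031).
The standard-time date in Iral Prefecture, May 6, 2031, falls between 23 February and 28 September, so daylight saving is in effect and Iral Prefecture is at UTC−08:30.
09:15 UTC − 8h30m = 00:45 local.

00:45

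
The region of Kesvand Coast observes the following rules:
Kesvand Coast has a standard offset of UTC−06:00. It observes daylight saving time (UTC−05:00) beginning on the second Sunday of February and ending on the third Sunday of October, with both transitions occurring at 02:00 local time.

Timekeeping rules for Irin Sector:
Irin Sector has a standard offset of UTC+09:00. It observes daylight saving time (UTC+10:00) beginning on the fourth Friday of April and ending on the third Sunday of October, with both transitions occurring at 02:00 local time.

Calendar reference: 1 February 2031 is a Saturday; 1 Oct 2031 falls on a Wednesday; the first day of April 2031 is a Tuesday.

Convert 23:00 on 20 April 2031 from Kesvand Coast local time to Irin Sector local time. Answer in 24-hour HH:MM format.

1 February 2031 is a Saturday, so the first Sunday is February 2 and the second is February 9.
1 October 2031 is a Wednesday, so the first Sunday is October 5 and the third is October 19.
20 April 2031 lies within the daylight-saving period (9 February – 19 October), so Kesvand Coast is on daylight time, UTC−05:00.
23:00 Kesvand Coast + 5h = 04:00 UTC (rolling into the next day, 21 April 2031).
1 April 2031 is a Tuesday, so the first Friday is April 4 and the fourth is April 25.
1 October 2031 is a Wednesday, so the first Sunday is October 5 and the third is October 19.
At the standard offset (UTC+09:00), 04:00 UTC + 9h = 13:00 Irin Sector standard time.
The standard-time date in Irin Sector, 21 April 2031, does not fall between 25 April and 19 October, so daylight saving is not in effect and Irin Sector is at UTC+09:00.
04:00 UTC + 9h = 13:00 Irin Sector.

13:00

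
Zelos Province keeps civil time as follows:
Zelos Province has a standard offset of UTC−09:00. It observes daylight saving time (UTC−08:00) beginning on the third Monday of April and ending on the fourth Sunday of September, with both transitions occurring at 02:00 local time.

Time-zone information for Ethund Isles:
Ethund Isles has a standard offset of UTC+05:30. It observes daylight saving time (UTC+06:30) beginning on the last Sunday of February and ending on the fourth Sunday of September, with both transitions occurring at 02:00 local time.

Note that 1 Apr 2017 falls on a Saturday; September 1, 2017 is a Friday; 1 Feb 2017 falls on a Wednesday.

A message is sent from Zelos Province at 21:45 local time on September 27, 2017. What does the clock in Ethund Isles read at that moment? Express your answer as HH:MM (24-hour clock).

12:15

1 April 2017 is a Saturday, so the first Monday is April 3 and the third is April 17.
1 September 2017 is a Friday, so the first Sunday is September 3 and the fourth is September 24.
September 27, 2017 is outside the daylight-saving period (17 April – 24 September), so Zelos Province is on standard time, UTC−09:00.
21:45 Zelos Province + 9h = 06:45 UTC (rolling into the next day, 28 September 2017).
1 February 2017 is a Wednesday, so Sundays fall on 5, 12, 19, 26; the last is February 26.
1 September 2017 is a Friday, so the first Sunday is September 3 and the fourth is September 24.
At the standard offset (UTC+05:30), 06:45 UTC + 5h30m = 12:15 Ethund Isles standard time.
The standard-time date in Ethund Isles, September 28, 2017, is outside the daylight-saving period (26 February – 24 September), so Ethund Isles is on standard time, UTC+05:30.
06:45 UTC + 5h30m = 12:15 Ethund Isles.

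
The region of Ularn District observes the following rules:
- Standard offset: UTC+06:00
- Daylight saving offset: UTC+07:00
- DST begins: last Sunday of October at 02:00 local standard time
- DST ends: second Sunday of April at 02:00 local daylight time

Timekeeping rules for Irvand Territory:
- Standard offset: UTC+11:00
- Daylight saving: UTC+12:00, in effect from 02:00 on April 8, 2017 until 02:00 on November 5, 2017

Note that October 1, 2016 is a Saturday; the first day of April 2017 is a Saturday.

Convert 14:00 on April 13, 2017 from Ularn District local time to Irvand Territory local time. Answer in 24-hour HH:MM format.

20:00

1 October 2016 is a Saturday, so Sundays fall on 2, 9, 16, 23, 30; the last is October 30.
1 April 2017 is a Saturday, so the first Sunday is April 2 and the second is April 9.
Daylight saving runs 30 October 2016 – 9 April 2017; April 13, 2017 is outside that window, so Ularn District is on standard time at UTC+06:00.
14:00 Ularn District − 6h = 08:00 UTC.
At the standard offset (UTC+11:00), 08:00 UTC + 11h = 19:00 Irvand Territory standard time.
Daylight saving runs 8 April – 5 November; the standard-time date in Irvand Territory, April 13, 2017, is inside that window, so Irvand Territory is at UTC+12:00.
08:00 UTC + 12h = 20:00 Irvand Territory.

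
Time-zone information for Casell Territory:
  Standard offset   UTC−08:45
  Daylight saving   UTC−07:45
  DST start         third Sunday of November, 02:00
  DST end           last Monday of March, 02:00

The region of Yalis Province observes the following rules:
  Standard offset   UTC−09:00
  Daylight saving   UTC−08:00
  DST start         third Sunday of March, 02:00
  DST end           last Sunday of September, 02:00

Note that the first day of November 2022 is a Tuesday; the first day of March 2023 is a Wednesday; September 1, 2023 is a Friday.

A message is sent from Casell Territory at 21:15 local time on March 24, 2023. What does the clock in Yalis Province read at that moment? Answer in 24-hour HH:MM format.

21:00

1 November 2022 is a Tuesday, so the first Sunday is November 6 and the third is November 20.
1 March 2023 is a Wednesday, so Mondays fall on 6, 13, 20, 27; the last is March 27.
March 24, 2023 falls between 20 November 2022 and 27 March 2023, so daylight saving is in effect and Casell Territory is at UTC−07:45.
21:15 Casell Territory + 7h45m = 05:00 UTC (rolling into the next day, 25 March 2023).
1 March 2023 is a Wednesday, so the first Sunday is March 5 and the third is March 19.
1 September 2023 is a Friday, so Sundays fall on 3, 10, 17, 24; the last is September 24.
At the standard offset (UTC−09:00), 05:00 UTC − 9h = 20:00 Yalis Province standard time (rolling into the previous day, 24 March 2023).
The standard-time date in Yalis Province, March 24, 2023, lies within the daylight-saving period (19 March – 24 September), so Yalis Province is on daylight time, UTC−08:00.
05:00 UTC − 8h = 21:00 Yalis Province (rolling into the previous day, 24 March 2023).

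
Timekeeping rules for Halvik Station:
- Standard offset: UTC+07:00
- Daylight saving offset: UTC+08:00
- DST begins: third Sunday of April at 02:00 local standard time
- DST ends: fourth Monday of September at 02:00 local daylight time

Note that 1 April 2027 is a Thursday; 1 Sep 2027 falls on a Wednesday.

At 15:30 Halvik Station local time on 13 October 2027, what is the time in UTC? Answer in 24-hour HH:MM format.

1 April 2027 is a Thursday, so the first Sunday is April 4 and the third is April 18.
1 September 2027 is a Wednesday, so the first Monday is September 6 and the fourth is September 27.
13 October 2027 is outside the daylight-saving period (18 April – 27 September), so Halvik Station is on standard time, UTC+07:00.
15:30 local − 7h = 08:30 UTC.

08:30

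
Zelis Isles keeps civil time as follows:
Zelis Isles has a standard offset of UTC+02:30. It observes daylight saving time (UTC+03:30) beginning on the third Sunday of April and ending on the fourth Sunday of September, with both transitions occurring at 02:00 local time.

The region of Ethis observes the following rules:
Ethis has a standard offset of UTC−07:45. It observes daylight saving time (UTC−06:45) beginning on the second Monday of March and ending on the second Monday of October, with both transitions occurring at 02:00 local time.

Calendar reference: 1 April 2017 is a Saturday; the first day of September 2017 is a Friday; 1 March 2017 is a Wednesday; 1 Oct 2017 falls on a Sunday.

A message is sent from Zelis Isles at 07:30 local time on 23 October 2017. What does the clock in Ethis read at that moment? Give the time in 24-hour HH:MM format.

1 April 2017 is a Saturday, so the first Sunday is April 2 and the third is April 16.
1 September 2017 is a Friday, so the first Sunday is September 3 and the fourth is September 24.
23 October 2017 does not fall between 16 April and 24 September, so daylight saving is not in effect and Zelis Isles is at UTC+02:30.
07:30 Zelis Isles − 2h30m = 05:00 UTC.
1 March 2017 is a Wednesday, so the first Monday is March 6 and the second is March 13.
1 October 2017 is a Sunday, so the first Monday is October 2 and the second is October 9.
At the standard offset (UTC−07:45), 05:00 UTC − 7h45m = 21:15 Ethis standard time (rolling into the previous day, 22 October 2017).
The standard-time date in Ethis, 22 October 2017, does not fall between 13 March and 9 October, so daylight saving is not in effect and Ethis is at UTC−07:45.
05:00 UTC − 7h45m = 21:15 Ethis (rolling into the previous day, 22 October 2017).

21:15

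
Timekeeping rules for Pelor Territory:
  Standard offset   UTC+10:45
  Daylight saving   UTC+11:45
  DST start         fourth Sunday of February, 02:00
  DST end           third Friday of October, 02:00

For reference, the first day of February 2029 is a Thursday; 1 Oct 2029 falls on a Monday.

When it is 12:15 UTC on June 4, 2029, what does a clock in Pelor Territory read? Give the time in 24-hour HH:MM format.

00:00

1 February 2029 is a Thursday, so the first Sunday is February 4 and the fourth is February 25.
1 October 2029 is a Monday, so the first Friday is October 5 and the third is October 19.
At the standard offset (UTC+10:45), 12:15 UTC + 10h45m = 23:00 Pelor Territory standard time.
The standard-time date in Pelor Territory, June 4, 2029, lies within the daylight-saving period (25 February – 19 October), so Pelor Territory is on daylight time, UTC+11:45.
12:15 UTC + 11h45m = 00:00 local (rolling into the next day, 5 June 2029).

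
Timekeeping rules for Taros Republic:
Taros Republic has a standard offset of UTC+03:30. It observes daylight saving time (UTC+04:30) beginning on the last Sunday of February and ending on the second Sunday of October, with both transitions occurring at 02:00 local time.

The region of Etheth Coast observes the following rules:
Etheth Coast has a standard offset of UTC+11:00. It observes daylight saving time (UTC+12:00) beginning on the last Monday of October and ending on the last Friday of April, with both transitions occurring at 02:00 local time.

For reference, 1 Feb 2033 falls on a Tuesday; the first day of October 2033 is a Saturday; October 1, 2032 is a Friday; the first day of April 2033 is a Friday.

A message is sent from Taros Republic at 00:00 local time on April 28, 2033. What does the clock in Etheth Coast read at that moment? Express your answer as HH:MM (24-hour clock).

07:30

1 February 2033 is a Tuesday, so Sundays fall on 6, 13, 20, 27; the last is February 27.
1 October 2033 is a Saturday, so the first Sunday is October 2 and the second is October 9.
April 28, 2033 lies within the daylight-saving period (27 February – 9 October), so Taros Republic is on daylight time, UTC+04:30.
00:00 Taros Republic − 4h30m = 19:30 UTC (rolling into the previous day, 27 April 2033).
1 October 2032 is a Friday, so Mondays fall on 4, 11, 18, 25; the last is October 25.
1 April 2033 is a Friday, so Fridays fall on 1, 8, 15, 22, 29; the last is April 29.
At the standard offset (UTC+11:00), 19:30 UTC + 11h = 06:30 Etheth Coast standard time (rolling into the next day, 28 April 2033).
The standard-time date in Etheth Coast, April 28, 2033, lies within the daylight-saving period (25 October 2032 – 29 April 2033), so Etheth Coast is on daylight time, UTC+12:00.
19:30 UTC + 12h = 07:30 Etheth Coast (rolling into the next day, 28 April 2033).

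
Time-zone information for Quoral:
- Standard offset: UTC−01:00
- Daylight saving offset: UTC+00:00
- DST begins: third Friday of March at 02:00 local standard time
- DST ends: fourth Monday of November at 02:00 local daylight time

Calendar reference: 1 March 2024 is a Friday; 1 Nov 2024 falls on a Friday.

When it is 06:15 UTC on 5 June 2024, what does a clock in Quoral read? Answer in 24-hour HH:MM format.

1 March 2024 is a Friday, so the first Friday is March 1 and the third is March 15.
1 November 2024 is a Friday, so the first Monday is November 4 and the fourth is November 25.
At the standard offset (UTC−01:00), 06:15 UTC − 1h = 05:15 Quoral standard time.
Daylight saving runs 15 March – 25 November; the standard-time date in Quoral, 5 June 2024, is inside that window, so Quoral is at UTC+00:00.
06:15 UTC + 0h = 06:15 local.

06:15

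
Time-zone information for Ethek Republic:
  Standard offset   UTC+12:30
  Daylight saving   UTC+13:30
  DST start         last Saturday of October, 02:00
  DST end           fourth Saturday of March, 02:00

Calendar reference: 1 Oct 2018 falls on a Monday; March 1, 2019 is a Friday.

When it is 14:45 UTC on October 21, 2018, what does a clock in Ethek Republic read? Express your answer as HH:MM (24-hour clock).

03:15

1 October 2018 is a Monday, so Saturdays fall on 6, 13, 20, 27; the last is October 27.
1 March 2019 is a Friday, so the first Saturday is March 2 and the fourth is March 23.
At the standard offset (UTC+12:30), 14:45 UTC + 12h30m = 03:15 Ethek Republic standard time (rolling into the next day, 22 October 2018).
The standard-time date in Ethek Republic, October 22, 2018, is outside the daylight-saving period (27 October 2018 – 23 March 2019), so Ethek Republic is on standard time, UTC+12:30.
14:45 UTC + 12h30m = 03:15 local (rolling into the next day, 22 October 2018).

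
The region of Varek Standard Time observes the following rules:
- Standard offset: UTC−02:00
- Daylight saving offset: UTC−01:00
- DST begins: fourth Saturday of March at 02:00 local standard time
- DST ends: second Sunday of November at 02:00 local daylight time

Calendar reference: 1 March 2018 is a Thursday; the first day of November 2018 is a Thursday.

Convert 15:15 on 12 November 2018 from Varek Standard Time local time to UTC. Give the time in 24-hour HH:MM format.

17:15

1 March 2018 is a Thursday, so the first Saturday is March 3 and the fourth is March 24.
1 November 2018 is a Thursday, so the first Sunday is November 4 and the second is November 11.
12 November 2018 does not fall between 24 March and 11 November, so daylight saving is not in effect and Varek Standard Time is at UTC−02:00.
15:15 local + 2h = 17:15 UTC.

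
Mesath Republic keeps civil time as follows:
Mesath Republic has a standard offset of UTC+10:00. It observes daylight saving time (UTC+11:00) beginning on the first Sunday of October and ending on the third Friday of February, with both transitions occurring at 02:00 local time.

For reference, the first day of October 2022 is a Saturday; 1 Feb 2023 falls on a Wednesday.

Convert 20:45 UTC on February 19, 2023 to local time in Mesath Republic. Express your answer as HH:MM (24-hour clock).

06:45

1 October 2022 is a Saturday, so the first Sunday is October 2.
1 February 2023 is a Wednesday, so the first Friday is February 3 and the third is February 17.
At the standard offset (UTC+10:00), 20:45 UTC + 10h = 06:45 Mesath Republic standard time (rolling into the next day, 20 February 2023).
The standard-time date in Mesath Republic, February 20, 2023, does not fall between 2 October 2022 and 17 February 2023, so daylight saving is not in effect and Mesath Republic is at UTC+10:00.
20:45 UTC + 10h = 06:45 local (rolling into the next day, 20 February 2023).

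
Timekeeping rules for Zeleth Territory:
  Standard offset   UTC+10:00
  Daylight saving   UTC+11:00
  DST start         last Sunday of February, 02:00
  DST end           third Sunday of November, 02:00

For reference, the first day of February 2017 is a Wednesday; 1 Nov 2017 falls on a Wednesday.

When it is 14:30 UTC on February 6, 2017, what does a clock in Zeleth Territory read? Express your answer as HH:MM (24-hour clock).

1 February 2017 is a Wednesday, so Sundays fall on 5, 12, 19, 26; the last is February 26.
1 November 2017 is a Wednesday, so the first Sunday is November 5 and the third is November 19.
At the standard offset (UTC+10:00), 14:30 UTC + 10h = 00:30 Zeleth Territory standard time (rolling into the next day, 7 February 2017).
The standard-time date in Zeleth Territory, February 7, 2017, does not fall between 26 February and 19 November, so daylight saving is not in effect and Zeleth Territory is at UTC+10:00.
14:30 UTC + 10h = 00:30 local (rolling into the next day, 7 February 2017).

00:30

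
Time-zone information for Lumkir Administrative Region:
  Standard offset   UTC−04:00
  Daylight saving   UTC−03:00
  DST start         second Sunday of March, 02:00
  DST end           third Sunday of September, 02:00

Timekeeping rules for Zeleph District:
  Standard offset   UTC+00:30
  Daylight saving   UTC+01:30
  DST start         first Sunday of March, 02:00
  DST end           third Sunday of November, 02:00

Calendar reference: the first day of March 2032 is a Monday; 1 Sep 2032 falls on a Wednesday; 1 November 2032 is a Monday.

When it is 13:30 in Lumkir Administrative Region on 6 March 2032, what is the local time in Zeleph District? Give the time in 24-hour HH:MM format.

1 March 2032 is a Monday, so the first Sunday is March 7 and the second is March 14.
1 September 2032 is a Wednesday, so the first Sunday is September 5 and the third is September 19.
6 March 2032 does not fall between 14 March and 19 September, so daylight saving is not in effect and Lumkir Administrative Region is at UTC−04:00.
13:30 Lumkir Administrative Region + 4h = 17:30 UTC.
1 March 2032 is a Monday, so the first Sunday is March 7.
1 November 2032 is a Monday, so the first Sunday is November 7 and the third is November 21.
At the standard offset (UTC+00:30), 17:30 UTC + 0h30m = 18:00 Zeleph District standard time.
Daylight saving runs 7 March – 21 November; the standard-time date in Zeleph District, 6 March 2032, is outside that window, so Zeleph District is on standard time at UTC+00:30.
17:30 UTC + 0h30m = 18:00 Zeleph District.

18:00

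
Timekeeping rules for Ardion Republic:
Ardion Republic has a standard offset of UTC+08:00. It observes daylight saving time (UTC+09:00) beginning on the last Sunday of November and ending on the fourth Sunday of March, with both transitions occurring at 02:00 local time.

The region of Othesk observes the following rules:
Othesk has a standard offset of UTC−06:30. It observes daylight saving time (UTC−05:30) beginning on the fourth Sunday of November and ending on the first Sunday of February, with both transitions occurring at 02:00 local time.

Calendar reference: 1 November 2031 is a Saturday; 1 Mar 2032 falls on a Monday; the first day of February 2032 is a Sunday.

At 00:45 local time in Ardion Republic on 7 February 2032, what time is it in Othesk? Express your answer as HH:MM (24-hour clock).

09:15

1 November 2031 is a Saturday, so Sundays fall on 2, 9, 16, 23, 30; the last is November 30.
1 March 2032 is a Monday, so the first Sunday is March 7 and the fourth is March 28.
Daylight saving runs 30 November 2031 – 28 March 2032; 7 February 2032 is inside that window, so Ardion Republic is at UTC+09:00.
00:45 Ardion Republic − 9h = 15:45 UTC (rolling into the previous day, 6 February 2032).
1 November 2031 is a Saturday, so the first Sunday is November 2 and the fourth is November 23.
1 February 2032 is a Sunday, so the first Sunday is February 1.
At the standard offset (UTC−06:30), 15:45 UTC − 6h30m = 09:15 Othesk standard time.
The standard-time date in Othesk, 6 February 2032, is outside the daylight-saving period (23 November 2031 – 1 February 2032), so Othesk is on standard time, UTC−06:30.
15:45 UTC − 6h30m = 09:15 Othesk.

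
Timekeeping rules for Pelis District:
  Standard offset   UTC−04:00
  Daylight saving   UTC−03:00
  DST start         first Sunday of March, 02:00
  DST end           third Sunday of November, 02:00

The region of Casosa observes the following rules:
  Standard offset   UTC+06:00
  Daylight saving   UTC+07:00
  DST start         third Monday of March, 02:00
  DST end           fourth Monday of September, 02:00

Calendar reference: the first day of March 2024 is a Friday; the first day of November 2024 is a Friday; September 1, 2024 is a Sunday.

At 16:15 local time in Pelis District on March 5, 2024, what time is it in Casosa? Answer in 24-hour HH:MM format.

01:15

1 March 2024 is a Friday, so the first Sunday is March 3.
1 November 2024 is a Friday, so the first Sunday is November 3 and the third is November 17.
March 5, 2024 falls between 3 March and 17 November, so daylight saving is in effect and Pelis District is at UTC−03:00.
16:15 Pelis District + 3h = 19:15 UTC.
1 March 2024 is a Friday, so the first Monday is March 4 and the third is March 18.
1 September 2024 is a Sunday, so the first Monday is September 2 and the fourth is September 23.
At the standard offset (UTC+06:00), 19:15 UTC + 6h = 01:15 Casosa standard time (rolling into the next day, 6 March 2024).
The standard-time date in Casosa, March 6, 2024, is outside the daylight-saving period (18 March – 23 September), so Casosa is on standard time, UTC+06:00.
19:15 UTC + 6h = 01:15 Casosa (rolling into the next day, 6 March 2024).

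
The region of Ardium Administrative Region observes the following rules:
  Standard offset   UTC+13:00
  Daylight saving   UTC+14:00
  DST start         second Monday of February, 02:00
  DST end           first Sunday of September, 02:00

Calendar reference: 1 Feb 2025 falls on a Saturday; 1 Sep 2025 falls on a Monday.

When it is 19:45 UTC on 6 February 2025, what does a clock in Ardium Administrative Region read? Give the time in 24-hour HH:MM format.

1 February 2025 is a Saturday, so the first Monday is February 3 and the second is February 10.
1 September 2025 is a Monday, so the first Sunday is September 7.
At the standard offset (UTC+13:00), 19:45 UTC + 13h = 08:45 Ardium Administrative Region standard time (rolling into the next day, 7 February 2025).
The standard-time date in Ardium Administrative Region, 7 February 2025, does not fall between 10 February and 7 September, so daylight saving is not in effect and Ardium Administrative Region is at UTC+13:00.
19:45 UTC + 13h = 08:45 local (rolling into the next day, 7 February 2025).

08:45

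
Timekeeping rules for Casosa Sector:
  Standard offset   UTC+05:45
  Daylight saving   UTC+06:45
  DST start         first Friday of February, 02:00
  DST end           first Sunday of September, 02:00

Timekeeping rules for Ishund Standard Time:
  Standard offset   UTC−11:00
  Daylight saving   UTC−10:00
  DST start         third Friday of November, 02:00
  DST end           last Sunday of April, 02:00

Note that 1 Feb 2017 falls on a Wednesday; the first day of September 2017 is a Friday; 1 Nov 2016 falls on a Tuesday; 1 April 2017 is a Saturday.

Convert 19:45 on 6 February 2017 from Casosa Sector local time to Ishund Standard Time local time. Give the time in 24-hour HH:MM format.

1 February 2017 is a Wednesday, so the first Friday is February 3.
1 September 2017 is a Friday, so the first Sunday is September 3.
6 February 2017 falls between 3 February and 3 September, so daylight saving is in effect and Casosa Sector is at UTC+06:45.
19:45 Casosa Sector − 6h45m = 13:00 UTC.
1 November 2016 is a Tuesday, so the first Friday is November 4 and the third is November 18.
1 April 2017 is a Saturday, so Sundays fall on 2, 9, 16, 23, 30; the last is April 30.
At the standard offset (UTC−11:00), 13:00 UTC − 11h = 02:00 Ishund Standard Time standard time.
The standard-time date in Ishund Standard Time, 6 February 2017, lies within the daylight-saving period (18 November 2016 – 30 April 2017), so Ishund Standard Time is on daylight time, UTC−10:00.
13:00 UTC − 10h = 03:00 Ishund Standard Time.

03:00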